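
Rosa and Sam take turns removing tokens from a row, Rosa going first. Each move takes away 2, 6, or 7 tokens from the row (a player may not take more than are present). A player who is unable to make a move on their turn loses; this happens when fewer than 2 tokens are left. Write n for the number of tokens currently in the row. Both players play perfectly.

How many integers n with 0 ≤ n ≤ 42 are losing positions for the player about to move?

Compute win/loss labels from the base case upward. A position with no move is L. Any other position is W if it can reach an L in one move, else L.
n=0: no move → L
n=1: no move → L
n=2: reaches L-position 0 → W
n=3: reaches L-position 1 → W
n=4: only reaches 2(W), which is W → L
n=5: only reaches 3(W), which is W → L
n=6: reaches L-position 4 → W
n=7: reaches L-position 5 → W
n=8: reaches L-position 1 → W
n=9: only reaches 7(W), 3(W), 2(W), all W → L
n=10: reaches L-position 4 → W
n=11: reaches L-position 9 → W
n=12: reaches L-position 5 → W
n=13: only reaches 11(W), 7(W), 6(W), all W → L
n=14: only reaches 12(W), 8(W), 7(W), all W → L
n=15: reaches L-position 13 → W
n=16: reaches L-position 14 → W
n=17: only reaches 15(W), 11(W), 10(W), all W → L
n=18: only reaches 16(W), 12(W), 11(W), all W → L
n=19: reaches L-position 17 → W
n=20: reaches L-position 18 → W
n=21: reaches L-position 14 → W
n=22: only reaches 20(W), 16(W), 15(W), all W → L
n=23: reaches L-position 17 → W
n=24: reaches L-position 22 → W
n=25: reaches L-position 18 → W
n=26: only reaches 24(W), 20(W), 19(W), all W → L
n=27: only reaches 25(W), 21(W), 20(W), all W → L
n=28: reaches L-position 26 → W
n=29: reaches L-position 27 → W
n=30: only reaches 28(W), 24(W), 23(W), all W → L
n=31: only reaches 29(W), 25(W), 24(W), all W → L
n=32: reaches L-position 30 → W
n=33: reaches L-position 31 → W
n=34: reaches L-position 27 → W
n=35: only reaches 33(W), 29(W), 28(W), all W → L
n=36: reaches L-position 30 → W
n=37: reaches L-position 35 → W
n=38: reaches L-position 31 → W
n=39: only reaches 37(W), 33(W), 32(W), all W → L
n=40: only reaches 38(W), 34(W), 33(W), all W → L
n=41: reaches L-position 39 → W
n=42: reaches L-position 40 → W
L entries with 0 ≤ n ≤ 42: n = 0, 1, 4, 5, 9, 13, 14, 17, 18, 22, 26, 27, 30, 31, 35, 39, 40; that makes 17.

17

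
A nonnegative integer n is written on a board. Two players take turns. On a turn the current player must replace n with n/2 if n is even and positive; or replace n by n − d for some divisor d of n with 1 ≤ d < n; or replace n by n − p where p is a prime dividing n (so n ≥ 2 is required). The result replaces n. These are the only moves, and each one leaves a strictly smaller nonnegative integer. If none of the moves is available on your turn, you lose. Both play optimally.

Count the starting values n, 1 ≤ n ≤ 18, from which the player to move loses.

4

Compute win/loss labels from the base case upward. A position with no move is L. Any other position is W if it can reach an L in one move, else L.
n=0: no move → L
n=1: no move → L
n=2: can move to 0, which is L ⇒ W
n=3: can move to 0, which is L ⇒ W
n=4: moves to 2(W), 3(W); every one is W ⇒ L
n=5: can move to 0, which is L ⇒ W
n=6: can move to 4, which is L ⇒ W
n=7: can move to 0, which is L ⇒ W
n=8: can move to 4, which is L ⇒ W
n=9: moves to 6(W), 8(W); every one is W ⇒ L
n=10: can move to 9, which is L ⇒ W
n=11: can move to 0, which is L ⇒ W
n=12: can move to 9, which is L ⇒ W
n=13: can move to 0, which is L ⇒ W
n=14: moves to 7(W), 12(W), 13(W); every one is W ⇒ L
n=15: can move to 14, which is L ⇒ W
n=16: can move to 14, which is L ⇒ W
n=17: can move to 0, which is L ⇒ W
n=18: can move to 9, which is L ⇒ W
L entries with 1 ≤ n ≤ 18 (n=0 is outside the asked range and is not counted): n = 1, 4, 9, 14; that makes 4.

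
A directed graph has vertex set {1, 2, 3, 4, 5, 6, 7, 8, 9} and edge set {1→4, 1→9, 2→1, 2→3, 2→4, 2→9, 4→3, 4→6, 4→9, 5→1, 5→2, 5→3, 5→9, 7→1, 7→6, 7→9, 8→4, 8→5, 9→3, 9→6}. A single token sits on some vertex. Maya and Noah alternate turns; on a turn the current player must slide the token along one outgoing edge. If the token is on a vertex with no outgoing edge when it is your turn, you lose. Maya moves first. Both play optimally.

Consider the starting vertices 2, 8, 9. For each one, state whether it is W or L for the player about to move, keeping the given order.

Use the standard recursion: the mover loses at a terminal position; elsewhere, the mover wins exactly when some move hands the opponent an L position.
Every edge goes from a vertex to one that appears earlier in the order 3, 6, 9, 4, 1, 2, 7, 5, 8, so processing vertices in that order labels each vertex after all of its successors.
3: no outgoing edge → L
6: no outgoing edge → L
9: can move to 6, which is L ⇒ W
4: can move to 6, which is L ⇒ W
1: moves to 4(W), 9(W); every one is W ⇒ L
2: can move to 1, which is L ⇒ W
7: can move to 1, which is L ⇒ W
5: can move to 1, which is L ⇒ W
8: moves to 5(W), 4(W); every one is W ⇒ L

2: W, 8: L, 9: W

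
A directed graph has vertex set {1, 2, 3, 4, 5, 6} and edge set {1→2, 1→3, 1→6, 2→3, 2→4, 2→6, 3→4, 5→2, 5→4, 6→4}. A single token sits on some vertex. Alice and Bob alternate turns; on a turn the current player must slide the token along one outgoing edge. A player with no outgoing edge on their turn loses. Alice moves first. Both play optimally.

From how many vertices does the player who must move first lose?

Positions with no move are L. A position that does have a move is losing for the player to move precisely when every available move leads to a winning position for the opponent. Fill in the labels:
Every edge goes from a vertex to one that appears earlier in the order 4, 3, 6, 2, 5, 1, so processing vertices in that order labels each vertex after all of its successors.
4: no outgoing edge → L
3: reaches L-position 4 → W
6: reaches L-position 4 → W
2: reaches L-position 4 → W
5: reaches L-position 4 → W
1: only reaches 2(W), 6(W), 3(W), all W → L
The L vertices are 1, 4; that is 2 in all.

2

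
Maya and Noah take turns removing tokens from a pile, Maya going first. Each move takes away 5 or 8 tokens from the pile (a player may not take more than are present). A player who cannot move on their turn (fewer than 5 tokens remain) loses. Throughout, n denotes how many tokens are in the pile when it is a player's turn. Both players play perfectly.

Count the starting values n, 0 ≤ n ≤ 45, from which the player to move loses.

20

Compute win/loss labels from the base case upward. A position with no move is L. Any other position is W if it can reach an L in one move, else L.
n=0: no move → L
n=1: no move → L
n=2: no move → L
n=3: no move → L
n=4: no move → L
n=5: W (go to 0, an L position)
n=6: W (go to 1, an L position)
n=7: W (go to 2, an L position)
n=8: W (go to 3, an L position)
n=9: W (go to 4, an L position)
n=10: W (go to 2, an L position)
n=11: W (go to 3, an L position)
n=12: W (go to 4, an L position)
n=13: L (options 8(W), 5(W) are all W)
n=14: L (options 9(W), 6(W) are all W)
n=15: L (options 10(W), 7(W) are all W)
n=16: L (options 11(W), 8(W) are all W)
n=17: L (options 12(W), 9(W) are all W)
n=18: W (go to 13, an L position)
n=19: W (go to 14, an L position)
n=20: W (go to 15, an L position)
n=21: W (go to 16, an L position)
n=22: W (go to 17, an L position)
n=23: W (go to 15, an L position)
n=24: W (go to 16, an L position)
n=25: W (go to 17, an L position)
n=26: L (options 21(W), 18(W) are all W)
n=27: L (options 22(W), 19(W) are all W)
n=28: L (options 23(W), 20(W) are all W)
n=29: L (options 24(W), 21(W) are all W)
n=30: L (options 25(W), 22(W) are all W)
n=31: W (go to 26, an L position)
n=32: W (go to 27, an L position)
n=33: W (go to 28, an L position)
n=34: W (go to 29, an L position)
n=35: W (go to 30, an L position)
n=36: W (go to 28, an L position)
n=37: W (go to 29, an L position)
n=38: W (go to 30, an L position)
n=39: L (options 34(W), 31(W) are all W)
n=40: L (options 35(W), 32(W) are all W)
n=41: L (options 36(W), 33(W) are all W)
n=42: L (options 37(W), 34(W) are all W)
n=43: L (options 38(W), 35(W) are all W)
n=44: W (go to 39, an L position)
n=45: W (go to 40, an L position)
L entries with 0 ≤ n ≤ 45: n = 0, 1, 2, 3, 4, 13, 14, 15, 16, 17, 26, 27, 28, 29, 30, 39, 40, 41, 42, 43; that makes 20.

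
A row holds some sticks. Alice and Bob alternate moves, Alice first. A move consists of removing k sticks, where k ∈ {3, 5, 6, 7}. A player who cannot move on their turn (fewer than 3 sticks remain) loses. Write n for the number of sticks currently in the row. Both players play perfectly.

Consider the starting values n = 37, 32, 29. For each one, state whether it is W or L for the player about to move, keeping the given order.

Work bottom-up. With no move the player to move loses. Otherwise the position is W if at least one move leads to an L position for the opponent, and L if every move leads to a W.
n=0: no move → L
n=1: no move → L
n=2: no move → L
n=3: W (go to 0, an L position)
n=4: W (go to 1, an L position)
n=5: W (go to 2, an L position)
n=6: W (go to 1, an L position)
n=7: W (go to 2, an L position)
n=8: W (go to 2, an L position)
n=9: W (go to 2, an L position)
n=10: L (options 7(W), 5(W), 4(W), 3(W) are all W)
n=11: L (options 8(W), 6(W), 5(W), 4(W) are all W)
n=12: L (options 9(W), 7(W), 6(W), 5(W) are all W)
n=13: W (go to 10, an L position)
n=14: W (go to 11, an L position)
n=15: W (go to 12, an L position)
n=16: W (go to 11, an L position)
n=17: W (go to 12, an L position)
n=18: W (go to 12, an L position)
n=19: W (go to 12, an L position)
n=20: L (options 17(W), 15(W), 14(W), 13(W) are all W)
n=21: L (options 18(W), 16(W), 15(W), 14(W) are all W)
n=22: L (options 19(W), 17(W), 16(W), 15(W) are all W)
n=23: W (go to 20, an L position)
n=24: W (go to 21, an L position)
n=25: W (go to 22, an L position)
n=26: W (go to 21, an L position)
n=27: W (go to 22, an L position)
n=28: W (go to 22, an L position)
n=29: W (go to 22, an L position)
n=30: L (options 27(W), 25(W), 24(W), 23(W) are all W)
n=31: L (options 28(W), 26(W), 25(W), 24(W) are all W)
n=32: L (options 29(W), 27(W), 26(W), 25(W) are all W)
n=33: W (go to 30, an L position)
n=34: W (go to 31, an L position)
n=35: W (go to 32, an L position)
n=36: W (go to 31, an L position)
n=37: W (go to 32, an L position)

37: W, 32: L, 29: W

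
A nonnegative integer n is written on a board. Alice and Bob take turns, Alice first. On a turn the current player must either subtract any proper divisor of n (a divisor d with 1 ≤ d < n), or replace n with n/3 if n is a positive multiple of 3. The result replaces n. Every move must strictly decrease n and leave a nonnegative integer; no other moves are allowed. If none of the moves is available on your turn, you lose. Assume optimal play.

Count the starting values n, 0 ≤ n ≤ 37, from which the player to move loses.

15

Positions with no move are L. A position that does have a move is losing for the player to move precisely when every available move leads to a winning position for the opponent. Fill in the labels:
n=0: no move → L
n=1: no move → L
n=2: reaches L-position 1 → W
n=3: reaches L-position 1 → W
n=4: only reaches 2(W), 3(W), all W → L
n=5: reaches L-position 4 → W
n=6: reaches L-position 4 → W
n=7: only reaches 6(W), which is W → L
n=8: reaches L-position 4 → W
n=9: only reaches 3(W), 6(W), 8(W), all W → L
n=10: reaches L-position 9 → W
n=11: only reaches 10(W), which is W → L
n=12: reaches L-position 4 → W
n=13: only reaches 12(W), which is W → L
n=14: reaches L-position 7 → W
n=15: only reaches 5(W), 10(W), 12(W), 14(W), all W → L
n=16: reaches L-position 15 → W
n=17: only reaches 16(W), which is W → L
n=18: reaches L-position 9 → W
n=19: only reaches 18(W), which is W → L
n=20: reaches L-position 15 → W
n=21: reaches L-position 7 → W
n=22: reaches L-position 11 → W
n=23: only reaches 22(W), which is W → L
n=24: reaches L-position 23 → W
n=25: only reaches 20(W), 24(W), all W → L
n=26: reaches L-position 13 → W
n=27: reaches L-position 9 → W
n=28: only reaches 14(W), 21(W), 24(W), 26(W), 27(W), all W → L
n=29: reaches L-position 28 → W
n=30: reaches L-position 15 → W
n=31: only reaches 30(W), which is W → L
n=32: reaches L-position 28 → W
n=33: reaches L-position 11 → W
n=34: reaches L-position 17 → W
n=35: reaches L-position 28 → W
n=36: only reaches 12(W), 18(W), 24(W), 27(W), 30(W), 32(W), 33(W), 34(W), 35(W), all W → L
n=37: reaches L-position 36 → W
L entries with 0 ≤ n ≤ 37: n = 0, 1, 4, 7, 9, 11, 13, 15, 17, 19, 23, 25, 28, 31, 36; that makes 15.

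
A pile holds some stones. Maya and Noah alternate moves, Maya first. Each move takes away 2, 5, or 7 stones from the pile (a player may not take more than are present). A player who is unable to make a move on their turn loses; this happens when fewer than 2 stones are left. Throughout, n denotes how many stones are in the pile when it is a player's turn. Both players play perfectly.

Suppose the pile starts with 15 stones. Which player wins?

Build the W/L table. Terminal = L. A non-terminal position is W if it has a move to some L; otherwise it is L.
n=0: no move → L
n=1: no move → L
n=2: can move to 0, which is L ⇒ W
n=3: can move to 1, which is L ⇒ W
n=4: the only move is to 2(W), a W ⇒ L
n=5: can move to 0, which is L ⇒ W
n=6: can move to 4, which is L ⇒ W
n=7: can move to 0, which is L ⇒ W
n=8: can move to 1, which is L ⇒ W
n=9: can move to 4, which is L ⇒ W
n=10: moves to 8(W), 5(W), 3(W); every one is W ⇒ L
n=11: can move to 4, which is L ⇒ W
n=12: can move to 10, which is L ⇒ W
n=13: moves to 11(W), 8(W), 6(W); every one is W ⇒ L
n=14: moves to 12(W), 9(W), 7(W); every one is W ⇒ L
n=15: can move to 13, which is L ⇒ W
From 15 Maya can remove 2, leaving 13, reaching an L position.

Maya wins.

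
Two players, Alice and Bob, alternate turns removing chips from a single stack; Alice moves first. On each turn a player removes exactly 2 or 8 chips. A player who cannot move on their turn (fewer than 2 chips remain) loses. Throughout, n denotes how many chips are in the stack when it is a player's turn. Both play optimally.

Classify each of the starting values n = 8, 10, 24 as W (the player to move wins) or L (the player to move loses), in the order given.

8: W, 10: L, 24: L

Classify positions by backward induction: terminal positions (no move available) are L. From any other position, the mover wins iff some move reaches an L.
n=0: no move → L
n=1: no move → L
n=2: can move to 0, which is L ⇒ W
n=3: can move to 1, which is L ⇒ W
n=4: the only move is to 2(W), a W ⇒ L
n=5: the only move is to 3(W), a W ⇒ L
n=6: can move to 4, which is L ⇒ W
n=7: can move to 5, which is L ⇒ W
n=8: can move to 0, which is L ⇒ W
n=9: can move to 1, which is L ⇒ W
n=10: moves to 8(W), 2(W); every one is W ⇒ L
n=11: moves to 9(W), 3(W); every one is W ⇒ L
n=12: can move to 10, which is L ⇒ W
n=13: can move to 11, which is L ⇒ W
n=14: moves to 12(W), 6(W); every one is W ⇒ L
n=15: moves to 13(W), 7(W); every one is W ⇒ L
n=16: can move to 14, which is L ⇒ W
n=17: can move to 15, which is L ⇒ W
n=18: can move to 10, which is L ⇒ W
n=19: can move to 11, which is L ⇒ W
n=20: moves to 18(W), 12(W); every one is W ⇒ L
n=21: moves to 19(W), 13(W); every one is W ⇒ L
n=22: can move to 20, which is L ⇒ W
n=23: can move to 21, which is L ⇒ W
n=24: moves to 22(W), 16(W); every one is W ⇒ L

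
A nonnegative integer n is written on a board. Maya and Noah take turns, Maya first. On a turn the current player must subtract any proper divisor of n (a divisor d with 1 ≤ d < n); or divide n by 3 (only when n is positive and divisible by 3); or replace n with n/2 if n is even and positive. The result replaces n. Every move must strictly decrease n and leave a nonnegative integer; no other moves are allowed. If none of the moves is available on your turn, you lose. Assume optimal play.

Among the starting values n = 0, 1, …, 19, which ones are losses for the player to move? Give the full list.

Use the standard recursion: the mover loses at a terminal position; elsewhere, the mover wins exactly when some move hands the opponent an L position.
n=0: no move → L
n=1: no move → L
n=2: W (go to 1, an L position)
n=3: W (go to 1, an L position)
n=4: L (options 2(W), 3(W) are all W)
n=5: W (go to 4, an L position)
n=6: W (go to 4, an L position)
n=7: L (sole option 6(W) is W)
n=8: W (go to 4, an L position)
n=9: L (options 3(W), 6(W), 8(W) are all W)
n=10: W (go to 9, an L position)
n=11: L (sole option 10(W) is W)
n=12: W (go to 4, an L position)
n=13: L (sole option 12(W) is W)
n=14: W (go to 7, an L position)
n=15: L (options 5(W), 10(W), 12(W), 14(W) are all W)
n=16: W (go to 15, an L position)
n=17: L (sole option 16(W) is W)
n=18: W (go to 9, an L position)
n=19: L (sole option 18(W) is W)
Reading off the rows marked L gives the requested list; there are 10 such values of n.

0, 1, 4, 7, 9, 11, 13, 15, 17, 19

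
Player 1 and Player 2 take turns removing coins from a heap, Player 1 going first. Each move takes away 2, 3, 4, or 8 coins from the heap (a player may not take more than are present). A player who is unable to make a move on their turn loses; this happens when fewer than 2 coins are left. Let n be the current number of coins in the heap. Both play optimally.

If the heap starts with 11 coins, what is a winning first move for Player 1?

Remove 4, leaving 7.

Build the W/L table. Terminal = L. A non-terminal position is W if it has a move to some L; otherwise it is L.
n=0: no move → L
n=1: no move → L
n=2: W (go to 0, an L position)
n=3: W (go to 1, an L position)
n=4: W (go to 1, an L position)
n=5: W (go to 1, an L position)
n=6: L (options 4(W), 3(W), 2(W) are all W)
n=7: L (options 5(W), 4(W), 3(W) are all W)
n=8: W (go to 6, an L position)
n=9: W (go to 7, an L position)
n=10: W (go to 7, an L position)
n=11: W (go to 7, an L position)
From 11, the L positions reachable in one move are: 7.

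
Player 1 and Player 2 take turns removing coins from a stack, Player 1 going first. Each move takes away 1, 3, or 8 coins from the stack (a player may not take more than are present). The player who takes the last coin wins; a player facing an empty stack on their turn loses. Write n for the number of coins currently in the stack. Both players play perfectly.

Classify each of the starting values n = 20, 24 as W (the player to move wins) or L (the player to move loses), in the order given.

Classify positions by backward induction: terminal positions (no move available) are L. From any other position, the mover wins iff some move reaches an L.
n=0: no move → L
n=1: can move to 0, which is L ⇒ W
n=2: the only move is to 1(W), a W ⇒ L
n=3: can move to 2, which is L ⇒ W
n=4: moves to 3(W), 1(W); every one is W ⇒ L
n=5: can move to 4, which is L ⇒ W
n=6: moves to 5(W), 3(W); every one is W ⇒ L
n=7: can move to 6, which is L ⇒ W
n=8: can move to 0, which is L ⇒ W
n=9: can move to 6, which is L ⇒ W
n=10: can move to 2, which is L ⇒ W
n=11: moves to 10(W), 8(W), 3(W); every one is W ⇒ L
n=12: can move to 11, which is L ⇒ W
n=13: moves to 12(W), 10(W), 5(W); every one is W ⇒ L
n=14: can move to 13, which is L ⇒ W
n=15: moves to 14(W), 12(W), 7(W); every one is W ⇒ L
n=16: can move to 15, which is L ⇒ W
n=17: moves to 16(W), 14(W), 9(W); every one is W ⇒ L
n=18: can move to 17, which is L ⇒ W
n=19: can move to 11, which is L ⇒ W
n=20: can move to 17, which is L ⇒ W
n=21: can move to 13, which is L ⇒ W
n=22: moves to 21(W), 19(W), 14(W); every one is W ⇒ L
n=23: can move to 22, which is L ⇒ W
n=24: moves to 23(W), 21(W), 16(W); every one is W ⇒ L

20: W, 24: L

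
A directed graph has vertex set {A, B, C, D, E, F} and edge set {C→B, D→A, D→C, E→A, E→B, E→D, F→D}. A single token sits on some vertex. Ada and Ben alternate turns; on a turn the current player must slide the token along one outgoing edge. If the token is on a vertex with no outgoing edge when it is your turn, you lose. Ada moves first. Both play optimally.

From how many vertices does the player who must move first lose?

Work bottom-up. With no move the player to move loses. Otherwise the position is W if at least one move leads to an L position for the opponent, and L if every move leads to a W.
Every edge goes from a vertex to one that appears earlier in the order B, A, C, D, E, F, so processing vertices in that order labels each vertex after all of its successors.
B: no outgoing edge → L
A: no outgoing edge → L
C: W (go to B, an L position)
D: W (go to A, an L position)
E: W (go to A, an L position)
F: L (sole option D(W) is W)
The L vertices are A, B, F; that is 3 in all.

3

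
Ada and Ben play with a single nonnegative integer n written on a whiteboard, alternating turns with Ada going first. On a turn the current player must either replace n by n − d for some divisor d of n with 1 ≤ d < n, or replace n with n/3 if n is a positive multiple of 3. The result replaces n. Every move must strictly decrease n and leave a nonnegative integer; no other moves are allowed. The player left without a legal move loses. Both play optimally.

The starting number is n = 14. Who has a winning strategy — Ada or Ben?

Classify positions by backward induction: terminal positions (no move available) are L. From any other position, the mover wins iff some move reaches an L.
n=0: no move → L
n=1: no move → L
n=2: can move to 1, which is L ⇒ W
n=3: can move to 1, which is L ⇒ W
n=4: moves to 2(W), 3(W); every one is W ⇒ L
n=5: can move to 4, which is L ⇒ W
n=6: can move to 4, which is L ⇒ W
n=7: the only move is to 6(W), a W ⇒ L
n=8: can move to 4, which is L ⇒ W
n=9: moves to 3(W), 6(W), 8(W); every one is W ⇒ L
n=10: can move to 9, which is L ⇒ W
n=11: the only move is to 10(W), a W ⇒ L
n=12: can move to 4, which is L ⇒ W
n=13: the only move is to 12(W), a W ⇒ L
n=14: can move to 7, which is L ⇒ W
The starting position 14 is W: Ada should move to 7, handing over an L position.

Ada wins.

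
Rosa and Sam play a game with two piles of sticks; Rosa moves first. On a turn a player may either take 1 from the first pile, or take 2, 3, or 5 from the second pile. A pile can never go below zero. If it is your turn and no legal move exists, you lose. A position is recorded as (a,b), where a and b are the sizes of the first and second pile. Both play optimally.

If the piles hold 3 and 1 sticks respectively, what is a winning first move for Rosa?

Positions with no move are L. A position that does have a move is losing for the player to move precisely when every available move leads to a winning position for the opponent. Fill in the labels:
No move ever increases a pile, so every position that can arise here has a ≤ 3 and b ≤ 1; it is enough to label the cells with 0 ≤ a ≤ 3 and 0 ≤ b ≤ 1.
Every move lowers a or b (never raises either), so fill the grid row by row in increasing a, and left to right within a row: each cell's successors are then already labelled.
      b=0  b=1
a=0:    L    L
a=1:    W    W
a=2:    L    L
a=3:    W    W
Cells with no legal move (terminal, hence L): (0,0), (0,1).
The remaining L cells, each justified by listing all of its moves:
(2,0): →(1,0)(W) only, which is W, so L
(2,1): →(1,1)(W) only, which is W, so L
Every other cell has at least one move into one of the L cells above, so it is W.
From (3,1), the L positions reachable in one move are: (2,1).

Move to (2,1).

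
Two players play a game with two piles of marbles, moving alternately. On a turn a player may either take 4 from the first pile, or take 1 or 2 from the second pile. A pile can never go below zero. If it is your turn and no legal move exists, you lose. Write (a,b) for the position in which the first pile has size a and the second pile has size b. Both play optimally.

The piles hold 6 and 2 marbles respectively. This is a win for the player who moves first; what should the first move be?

Move to (6,1).

Work bottom-up. With no move the player to move loses. Otherwise the position is W if at least one move leads to an L position for the opponent, and L if every move leads to a W.
No move ever increases a pile, so every position that can arise here has a ≤ 6 and b ≤ 2; it is enough to label the cells with 0 ≤ a ≤ 6 and 0 ≤ b ≤ 2.
Every move lowers a or b (never raises either), so fill the grid row by row in increasing a, and left to right within a row: each cell's successors are then already labelled.
      b=0  b=1  b=2
a=0:    L    W    W
a=1:    L    W    W
a=2:    L    W    W
a=3:    L    W    W
a=4:    W    L    W
a=5:    W    L    W
a=6:    W    L    W
Cells with no legal move (terminal, hence L): (0,0), (1,0), (2,0), (3,0).
The remaining L cells, each justified by listing all of its moves:
(4,1): only reaches (0,1)(W), (4,0)(W), all W → L
(5,1): only reaches (1,1)(W), (5,0)(W), all W → L
(6,1): only reaches (2,1)(W), (6,0)(W), all W → L
Every other cell has at least one move into one of the L cells above, so it is W.
From (6,2), the L positions reachable in one move are: (6,1).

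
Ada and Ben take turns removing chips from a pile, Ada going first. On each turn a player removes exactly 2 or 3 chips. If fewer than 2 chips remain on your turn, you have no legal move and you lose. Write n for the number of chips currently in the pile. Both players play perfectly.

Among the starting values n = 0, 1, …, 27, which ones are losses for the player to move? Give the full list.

Work bottom-up. With no move the player to move loses. Otherwise the position is W if at least one move leads to an L position for the opponent, and L if every move leads to a W.
n=0: no move → L
n=1: no move → L
n=2: →0(L), so W
n=3: →1(L), so W
n=4: →1(L), so W
n=5: →3(W), 2(W) — all W, so L
n=6: →4(W), 3(W) — all W, so L
n=7: →5(L), so W
n=8: →6(L), so W
n=9: →6(L), so W
n=10: →8(W), 7(W) — all W, so L
n=11: →9(W), 8(W) — all W, so L
n=12: →10(L), so W
n=13: →11(L), so W
n=14: →11(L), so W
n=15: →13(W), 12(W) — all W, so L
n=16: →14(W), 13(W) — all W, so L
n=17: →15(L), so W
n=18: →16(L), so W
n=19: →16(L), so W
n=20: →18(W), 17(W) — all W, so L
n=21: →19(W), 18(W) — all W, so L
n=22: →20(L), so W
n=23: →21(L), so W
n=24: →21(L), so W
n=25: →23(W), 22(W) — all W, so L
n=26: →24(W), 23(W) — all W, so L
n=27: →25(L), so W
Reading off the rows marked L gives the requested list; there are 12 such values of n.

0, 1, 5, 6, 10, 11, 15, 16, 20, 21, 25, 26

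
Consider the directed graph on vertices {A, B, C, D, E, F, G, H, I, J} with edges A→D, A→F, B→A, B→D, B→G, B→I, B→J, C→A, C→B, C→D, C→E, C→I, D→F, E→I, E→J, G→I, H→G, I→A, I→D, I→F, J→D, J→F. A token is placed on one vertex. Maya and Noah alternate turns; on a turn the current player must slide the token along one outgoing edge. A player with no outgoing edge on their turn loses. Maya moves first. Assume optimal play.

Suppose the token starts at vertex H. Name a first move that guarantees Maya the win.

Label each position W (a win for the player to move) or L (a loss). A position with no legal move is L; any other position is W exactly when some move reaches an L, and L when every move reaches a W.
Every edge goes from a vertex to one that appears earlier in the order F, D, A, J, I, E, G, B, H, C, so processing vertices in that order labels each vertex after all of its successors.
F: no outgoing edge → L
D: →F(L), so W
A: →F(L), so W
J: →F(L), so W
I: →F(L), so W
E: →I(W), J(W) — all W, so L
G: →I(W) only, which is W, so L
B: →G(L), so W
H: →G(L), so W
C: →E(L), so W
From H, the L positions reachable in one move are: G.

Move to G.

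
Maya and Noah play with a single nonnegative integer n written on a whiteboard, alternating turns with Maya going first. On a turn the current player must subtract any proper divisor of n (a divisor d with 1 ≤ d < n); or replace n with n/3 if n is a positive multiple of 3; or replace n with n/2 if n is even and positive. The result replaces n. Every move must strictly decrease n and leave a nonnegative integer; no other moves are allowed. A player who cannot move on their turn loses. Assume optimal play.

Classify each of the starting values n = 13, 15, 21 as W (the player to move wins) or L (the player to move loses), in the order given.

Use the standard recursion: the mover loses at a terminal position; elsewhere, the mover wins exactly when some move hands the opponent an L position.
n=0: no move → L
n=1: no move → L
n=2: W (go to 1, an L position)
n=3: W (go to 1, an L position)
n=4: L (options 2(W), 3(W) are all W)
n=5: W (go to 4, an L position)
n=6: W (go to 4, an L position)
n=7: L (sole option 6(W) is W)
n=8: W (go to 4, an L position)
n=9: L (options 3(W), 6(W), 8(W) are all W)
n=10: W (go to 9, an L position)
n=11: L (sole option 10(W) is W)
n=12: W (go to 4, an L position)
n=13: L (sole option 12(W) is W)
n=14: W (go to 7, an L position)
n=15: L (options 5(W), 10(W), 12(W), 14(W) are all W)
n=16: W (go to 15, an L position)
n=17: L (sole option 16(W) is W)
n=18: W (go to 9, an L position)
n=19: L (sole option 18(W) is W)
n=20: W (go to 15, an L position)
n=21: W (go to 7, an L position)

13: L, 15: L, 21: W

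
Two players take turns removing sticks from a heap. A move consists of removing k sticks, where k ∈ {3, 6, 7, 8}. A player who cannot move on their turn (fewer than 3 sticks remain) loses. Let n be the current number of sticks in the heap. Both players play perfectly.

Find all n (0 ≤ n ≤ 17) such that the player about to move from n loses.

Classify positions by backward induction: terminal positions (no move available) are L. From any other position, the mover wins iff some move reaches an L.
n=0: no move → L
n=1: no move → L
n=2: no move → L
n=3: →0(L), so W
n=4: →1(L), so W
n=5: →2(L), so W
n=6: →0(L), so W
n=7: →1(L), so W
n=8: →2(L), so W
n=9: →2(L), so W
n=10: →2(L), so W
n=11: →8(W), 5(W), 4(W), 3(W) — all W, so L
n=12: →9(W), 6(W), 5(W), 4(W) — all W, so L
n=13: →10(W), 7(W), 6(W), 5(W) — all W, so L
n=14: →11(L), so W
n=15: →12(L), so W
n=16: →13(L), so W
n=17: →11(L), so W
Reading off the rows marked L gives the requested list; there are 6 such values of n.

0, 1, 2, 11, 12, 13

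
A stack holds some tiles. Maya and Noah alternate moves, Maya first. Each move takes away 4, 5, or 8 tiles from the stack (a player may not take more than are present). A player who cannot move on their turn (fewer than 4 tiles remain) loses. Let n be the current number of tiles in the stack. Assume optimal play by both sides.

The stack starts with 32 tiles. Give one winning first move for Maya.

Remove 5, leaving 27.

Compute win/loss labels from the base case upward. A position with no move is L. Any other position is W if it can reach an L in one move, else L.
n=0: no move → L
n=1: no move → L
n=2: no move → L
n=3: no move → L
n=4: can move to 0, which is L ⇒ W
n=5: can move to 1, which is L ⇒ W
n=6: can move to 2, which is L ⇒ W
n=7: can move to 3, which is L ⇒ W
n=8: can move to 3, which is L ⇒ W
n=9: can move to 1, which is L ⇒ W
n=10: can move to 2, which is L ⇒ W
n=11: can move to 3, which is L ⇒ W
n=12: moves to 8(W), 7(W), 4(W); every one is W ⇒ L
n=13: moves to 9(W), 8(W), 5(W); every one is W ⇒ L
n=14: moves to 10(W), 9(W), 6(W); every one is W ⇒ L
n=15: moves to 11(W), 10(W), 7(W); every one is W ⇒ L
n=16: can move to 12, which is L ⇒ W
n=17: can move to 13, which is L ⇒ W
n=18: can move to 14, which is L ⇒ W
n=19: can move to 15, which is L ⇒ W
n=20: can move to 15, which is L ⇒ W
n=21: can move to 13, which is L ⇒ W
n=22: can move to 14, which is L ⇒ W
n=23: can move to 15, which is L ⇒ W
n=24: moves to 20(W), 19(W), 16(W); every one is W ⇒ L
n=25: moves to 21(W), 20(W), 17(W); every one is W ⇒ L
n=26: moves to 22(W), 21(W), 18(W); every one is W ⇒ L
n=27: moves to 23(W), 22(W), 19(W); every one is W ⇒ L
n=28: can move to 24, which is L ⇒ W
n=29: can move to 25, which is L ⇒ W
n=30: can move to 26, which is L ⇒ W
n=31: can move to 27, which is L ⇒ W
n=32: can move to 27, which is L ⇒ W
From 32, the L positions reachable in one move are: 27, 24. Any move reaching one of these is winning.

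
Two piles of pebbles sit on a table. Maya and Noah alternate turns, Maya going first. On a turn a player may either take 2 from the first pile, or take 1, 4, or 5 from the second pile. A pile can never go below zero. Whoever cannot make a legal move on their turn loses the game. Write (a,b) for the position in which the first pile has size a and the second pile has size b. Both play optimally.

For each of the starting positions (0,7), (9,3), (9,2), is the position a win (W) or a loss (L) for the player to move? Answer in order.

Compute win/loss labels from the base case upward. A position with no move is L. Any other position is W if it can reach an L in one move, else L.
No move ever increases a pile, so every position that can arise here has a ≤ 9 and b ≤ 7; it is enough to label the cells with 0 ≤ a ≤ 9 and 0 ≤ b ≤ 7.
Every move lowers a or b (never raises either), so fill the grid row by row in increasing a, and left to right within a row: each cell's successors are then already labelled.
      b=0  b=1  b=2  b=3  b=4  b=5  b=6  b=7
a=0:    L    W    L    W    W    W    W    W
a=1:    L    W    L    W    W    W    W    W
a=2:    W    L    W    L    W    W    W    W
a=3:    W    L    W    L    W    W    W    W
a=4:    L    W    L    W    W    W    W    W
a=5:    L    W    L    W    W    W    W    W
a=6:    W    L    W    L    W    W    W    W
a=7:    W    L    W    L    W    W    W    W
a=8:    L    W    L    W    W    W    W    W
a=9:    L    W    L    W    W    W    W    W
Cells with no legal move (terminal, hence L): (0,0), (1,0).
The remaining L cells, each justified by listing all of its moves:
(0,2): L (sole option (0,1)(W) is W)
(1,2): L (sole option (1,1)(W) is W)
(2,1): L (options (0,1)(W), (2,0)(W) are all W)
(2,3): L (options (0,3)(W), (2,2)(W) are all W)
(3,1): L (options (1,1)(W), (3,0)(W) are all W)
(3,3): L (options (1,3)(W), (3,2)(W) are all W)
(4,0): L (sole option (2,0)(W) is W)
(4,2): L (options (2,2)(W), (4,1)(W) are all W)
(5,0): L (sole option (3,0)(W) is W)
(5,2): L (options (3,2)(W), (5,1)(W) are all W)
(6,1): L (options (4,1)(W), (6,0)(W) are all W)
(6,3): L (options (4,3)(W), (6,2)(W) are all W)
(7,1): L (options (5,1)(W), (7,0)(W) are all W)
(7,3): L (options (5,3)(W), (7,2)(W) are all W)
(8,0): L (sole option (6,0)(W) is W)
(8,2): L (options (6,2)(W), (8,1)(W) are all W)
(9,0): L (sole option (7,0)(W) is W)
(9,2): L (options (7,2)(W), (9,1)(W) are all W)
Every other cell has at least one move into one of the L cells above, so it is W.
(0,7): the move to (0,2) reaches an L cell, so W
(9,3): the move to (7,3) reaches an L cell, so W
(9,2): one of the L cells justified above, so L

(0,7): W, (9,3): W, (9,2): L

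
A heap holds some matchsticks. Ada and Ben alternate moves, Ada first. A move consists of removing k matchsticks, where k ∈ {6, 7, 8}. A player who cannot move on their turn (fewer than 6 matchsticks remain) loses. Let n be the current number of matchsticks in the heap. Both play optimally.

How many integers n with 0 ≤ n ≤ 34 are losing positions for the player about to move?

18

Build the W/L table. Terminal = L. A non-terminal position is W if it has a move to some L; otherwise it is L.
n=0: no move → L
n=1: no move → L
n=2: no move → L
n=3: no move → L
n=4: no move → L
n=5: no move → L
n=6: can move to 0, which is L ⇒ W
n=7: can move to 1, which is L ⇒ W
n=8: can move to 2, which is L ⇒ W
n=9: can move to 3, which is L ⇒ W
n=10: can move to 4, which is L ⇒ W
n=11: can move to 5, which is L ⇒ W
n=12: can move to 5, which is L ⇒ W
n=13: can move to 5, which is L ⇒ W
n=14: moves to 8(W), 7(W), 6(W); every one is W ⇒ L
n=15: moves to 9(W), 8(W), 7(W); every one is W ⇒ L
n=16: moves to 10(W), 9(W), 8(W); every one is W ⇒ L
n=17: moves to 11(W), 10(W), 9(W); every one is W ⇒ L
n=18: moves to 12(W), 11(W), 10(W); every one is W ⇒ L
n=19: moves to 13(W), 12(W), 11(W); every one is W ⇒ L
n=20: can move to 14, which is L ⇒ W
n=21: can move to 15, which is L ⇒ W
n=22: can move to 16, which is L ⇒ W
n=23: can move to 17, which is L ⇒ W
n=24: can move to 18, which is L ⇒ W
n=25: can move to 19, which is L ⇒ W
n=26: can move to 19, which is L ⇒ W
n=27: can move to 19, which is L ⇒ W
n=28: moves to 22(W), 21(W), 20(W); every one is W ⇒ L
n=29: moves to 23(W), 22(W), 21(W); every one is W ⇒ L
n=30: moves to 24(W), 23(W), 22(W); every one is W ⇒ L
n=31: moves to 25(W), 24(W), 23(W); every one is W ⇒ L
n=32: moves to 26(W), 25(W), 24(W); every one is W ⇒ L
n=33: moves to 27(W), 26(W), 25(W); every one is W ⇒ L
n=34: can move to 28, which is L ⇒ W
L entries with 0 ≤ n ≤ 34: n = 0, 1, 2, 3, 4, 5, 14, 15, 16, 17, 18, 19, 28, 29, 30, 31, 32, 33; that makes 18.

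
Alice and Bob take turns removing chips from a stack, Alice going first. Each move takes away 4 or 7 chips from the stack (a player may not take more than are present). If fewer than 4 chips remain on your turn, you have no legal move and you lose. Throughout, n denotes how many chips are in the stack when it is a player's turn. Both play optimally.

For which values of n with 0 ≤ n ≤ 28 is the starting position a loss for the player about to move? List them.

0, 1, 2, 3, 11, 12, 13, 14, 22, 23, 24, 25

Positions with no move are L. A position that does have a move is losing for the player to move precisely when every available move leads to a winning position for the opponent. Fill in the labels:
n=0: no move → L
n=1: no move → L
n=2: no move → L
n=3: no move → L
n=4: →0(L), so W
n=5: →1(L), so W
n=6: →2(L), so W
n=7: →3(L), so W
n=8: →1(L), so W
n=9: →2(L), so W
n=10: →3(L), so W
n=11: →7(W), 4(W) — all W, so L
n=12: →8(W), 5(W) — all W, so L
n=13: →9(W), 6(W) — all W, so L
n=14: →10(W), 7(W) — all W, so L
n=15: →11(L), so W
n=16: →12(L), so W
n=17: →13(L), so W
n=18: →14(L), so W
n=19: →12(L), so W
n=20: →13(L), so W
n=21: →14(L), so W
n=22: →18(W), 15(W) — all W, so L
n=23: →19(W), 16(W) — all W, so L
n=24: →20(W), 17(W) — all W, so L
n=25: →21(W), 18(W) — all W, so L
n=26: →22(L), so W
n=27: →23(L), so W
n=28: →24(L), so W
The losing starting values of n are exactly the entries labelled L in this table (12 of them).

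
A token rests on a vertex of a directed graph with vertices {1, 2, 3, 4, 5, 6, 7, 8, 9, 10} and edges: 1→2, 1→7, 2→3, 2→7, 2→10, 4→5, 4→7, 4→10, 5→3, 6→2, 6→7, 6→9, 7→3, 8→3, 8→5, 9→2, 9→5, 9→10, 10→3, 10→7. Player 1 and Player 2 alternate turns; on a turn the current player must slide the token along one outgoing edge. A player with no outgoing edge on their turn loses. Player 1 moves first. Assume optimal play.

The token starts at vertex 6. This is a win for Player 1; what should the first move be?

Move to 9.

Compute win/loss labels from the base case upward. A position with no move is L. Any other position is W if it can reach an L in one move, else L.
Every edge goes from a vertex to one that appears earlier in the order 3, 7, 10, 5, 8, 2, 9, 1, 4, 6, so processing vertices in that order labels each vertex after all of its successors.
3: no outgoing edge → L
7: W (go to 3, an L position)
10: W (go to 3, an L position)
5: W (go to 3, an L position)
8: W (go to 3, an L position)
2: W (go to 3, an L position)
9: L (options 2(W), 5(W), 10(W) are all W)
1: L (options 2(W), 7(W) are all W)
4: L (options 5(W), 10(W), 7(W) are all W)
6: W (go to 9, an L position)
From 6, the L positions reachable in one move are: 9.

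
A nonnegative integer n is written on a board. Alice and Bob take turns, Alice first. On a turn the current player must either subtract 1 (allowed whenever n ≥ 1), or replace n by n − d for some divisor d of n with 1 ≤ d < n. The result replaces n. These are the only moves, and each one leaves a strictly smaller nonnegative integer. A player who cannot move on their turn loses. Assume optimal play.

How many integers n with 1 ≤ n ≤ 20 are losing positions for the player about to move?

9

Label each position W (a win for the player to move) or L (a loss). A position with no legal move is L; any other position is W exactly when some move reaches an L, and L when every move reaches a W.
n=0: no move → L
n=1: →0(L), so W
n=2: →1(W) only, which is W, so L
n=3: →2(L), so W
n=4: →2(L), so W
n=5: →4(W) only, which is W, so L
n=6: →5(L), so W
n=7: →6(W) only, which is W, so L
n=8: →7(L), so W
n=9: →6(W), 8(W) — all W, so L
n=10: →5(L), so W
n=11: →10(W) only, which is W, so L
n=12: →9(L), so W
n=13: →12(W) only, which is W, so L
n=14: →7(L), so W
n=15: →10(W), 12(W), 14(W) — all W, so L
n=16: →15(L), so W
n=17: →16(W) only, which is W, so L
n=18: →9(L), so W
n=19: →18(W) only, which is W, so L
n=20: →15(L), so W
L entries with 1 ≤ n ≤ 20 (n=0 is outside the asked range and is not counted): n = 2, 5, 7, 9, 11, 13, 15, 17, 19; that makes 9.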